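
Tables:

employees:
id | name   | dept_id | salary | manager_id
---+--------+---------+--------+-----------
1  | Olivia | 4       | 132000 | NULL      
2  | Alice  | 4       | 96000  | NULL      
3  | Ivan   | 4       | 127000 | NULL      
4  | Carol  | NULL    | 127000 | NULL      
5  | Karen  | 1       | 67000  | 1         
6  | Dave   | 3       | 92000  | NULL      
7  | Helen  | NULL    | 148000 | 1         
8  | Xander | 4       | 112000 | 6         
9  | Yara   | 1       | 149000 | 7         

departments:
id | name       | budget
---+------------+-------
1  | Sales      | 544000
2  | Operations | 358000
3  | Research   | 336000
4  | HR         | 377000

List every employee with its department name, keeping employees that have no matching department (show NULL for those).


LEFT JOIN keeps every row from employees (the left table); where dept_id has no match in departments, the department columns become NULL. Walk through each employee:
  - employee 1 (Olivia): dept_id=4 -> matches HR
  - employee 2 (Alice): dept_id=4 -> matches HR
  - employee 3 (Ivan): dept_id=4 -> matches HR
  - employee 4 (Carol): dept_id=NULL, no match -> kept with NULL
  - employee 5 (Karen): dept_id=1 -> matches Sales
  - employee 6 (Dave): dept_id=3 -> matches Research
  - employee 7 (Helen): dept_id=NULL, no match -> kept with NULL
  - employee 8 (Xander): dept_id=4 -> matches HR
  - employee 9 (Yara): dept_id=1 -> matches Sales
All 9 rows appear; 2 have NULL department.

SQL:
SELECT a.name, b.name AS department
FROM employees a
LEFT JOIN departments b ON a.dept_id = b.id

Result:
name   | department
-------+-----------
Olivia | HR        
Alice  | HR        
Ivan   | HR        
Carol  | NULL      
Karen  | Sales     
Dave   | Research  
Helen  | NULL      
Xander | HR        
Yara   | Sales     


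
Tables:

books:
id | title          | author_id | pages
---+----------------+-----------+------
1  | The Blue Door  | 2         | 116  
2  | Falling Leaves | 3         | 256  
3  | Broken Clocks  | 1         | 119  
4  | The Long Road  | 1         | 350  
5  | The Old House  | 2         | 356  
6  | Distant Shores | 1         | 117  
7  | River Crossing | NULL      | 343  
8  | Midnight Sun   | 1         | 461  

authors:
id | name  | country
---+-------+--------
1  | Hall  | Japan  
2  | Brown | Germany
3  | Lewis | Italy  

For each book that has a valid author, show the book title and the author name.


INNER JOIN keeps only books rows whose author_id matches an id in authors. Walk through each book:
  - book 1 (The Blue Door): author_id=2 -> matches Brown
  - book 2 (Falling Leaves): author_id=3 -> matches Lewis
  - book 3 (Broken Clocks): author_id=1 -> matches Hall
  - book 4 (The Long Road): author_id=1 -> matches Hall
  - book 5 (The Old House): author_id=2 -> matches Brown
  - book 6 (Distant Shores): author_id=1 -> matches Hall
  - book 7 (River Crossing): author_id=NULL, no match -> dropped
  - book 8 (Midnight Sun): author_id=1 -> matches Hall
So 1 of 8 rows is dropped.

SQL:
SELECT a.title, b.name AS author
FROM books a
INNER JOIN authors b ON a.author_id = b.id

Result:
title          | author
---------------+-------
The Blue Door  | Brown 
Falling Leaves | Lewis 
Broken Clocks  | Hall  
The Long Road  | Hall  
The Old House  | Brown 
Distant Shores | Hall  
Midnight Sun   | Hall  


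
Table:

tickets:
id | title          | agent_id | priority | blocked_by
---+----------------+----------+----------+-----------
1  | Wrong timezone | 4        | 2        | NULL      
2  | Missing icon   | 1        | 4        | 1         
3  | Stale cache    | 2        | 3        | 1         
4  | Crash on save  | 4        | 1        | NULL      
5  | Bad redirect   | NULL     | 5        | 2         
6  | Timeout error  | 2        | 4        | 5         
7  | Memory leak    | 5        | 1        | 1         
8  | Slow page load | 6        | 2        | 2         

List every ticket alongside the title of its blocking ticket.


This is a self-join: tickets is joined to a second copy of itself, matching each row's blocked_by to another row's id. Use LEFT JOIN so rows with blocked_by=NULL are kept.
  - ticket 1 (Wrong timezone): blocked_by=NULL -> NULL
  - ticket 2 (Missing icon): blocked_by=1 -> Wrong timezone
  - ticket 3 (Stale cache): blocked_by=1 -> Wrong timezone
  - ticket 4 (Crash on save): blocked_by=NULL -> NULL
  - ticket 5 (Bad redirect): blocked_by=2 -> Missing icon
  - ticket 6 (Timeout error): blocked_by=5 -> Bad redirect
  - ticket 7 (Memory leak): blocked_by=1 -> Wrong timezone
  - ticket 8 (Slow page load): blocked_by=2 -> Missing icon

SQL:
SELECT a.title AS item, b.title AS blocked_by
FROM tickets a
LEFT JOIN tickets b ON a.blocked_by = b.id

Result:
item           | blocked_by    
---------------+---------------
Wrong timezone | NULL          
Missing icon   | Wrong timezone
Stale cache    | Wrong timezone
Crash on save  | NULL          
Bad redirect   | Missing icon  
Timeout error  | Bad redirect  
Memory leak    | Wrong timezone
Slow page load | Missing icon  


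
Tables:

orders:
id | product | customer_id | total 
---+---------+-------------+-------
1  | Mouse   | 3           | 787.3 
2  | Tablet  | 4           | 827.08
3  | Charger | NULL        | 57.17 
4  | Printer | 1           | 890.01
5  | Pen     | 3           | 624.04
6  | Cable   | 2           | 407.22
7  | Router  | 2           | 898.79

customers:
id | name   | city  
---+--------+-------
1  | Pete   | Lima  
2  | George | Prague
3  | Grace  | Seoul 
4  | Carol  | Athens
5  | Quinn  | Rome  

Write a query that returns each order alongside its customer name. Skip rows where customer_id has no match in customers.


INNER JOIN keeps only orders rows whose customer_id matches an id in customers. Walk through each order:
  - order 1 (Mouse): customer_id=3 -> matches Grace
  - order 2 (Tablet): customer_id=4 -> matches Carol
  - order 3 (Charger): customer_id=NULL, no match -> dropped
  - order 4 (Printer): customer_id=1 -> matches Pete
  - order 5 (Pen): customer_id=3 -> matches Grace
  - order 6 (Cable): customer_id=2 -> matches George
  - order 7 (Router): customer_id=2 -> matches George
So 1 of 7 rows is dropped.

SQL:
SELECT a.product, b.name AS customer
FROM orders a
INNER JOIN customers b ON a.customer_id = b.id

Result:
product | customer
--------+---------
Mouse   | Grace   
Tablet  | Carol   
Printer | Pete    
Pen     | Grace   
Cable   | George  
Router  | George  


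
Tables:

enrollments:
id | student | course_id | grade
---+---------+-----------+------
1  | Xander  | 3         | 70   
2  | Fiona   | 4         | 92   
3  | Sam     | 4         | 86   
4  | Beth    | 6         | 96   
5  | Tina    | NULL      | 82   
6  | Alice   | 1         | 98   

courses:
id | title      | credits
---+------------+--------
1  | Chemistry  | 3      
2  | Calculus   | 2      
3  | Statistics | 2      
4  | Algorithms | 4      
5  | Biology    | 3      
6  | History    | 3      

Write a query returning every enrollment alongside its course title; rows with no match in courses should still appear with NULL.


LEFT JOIN keeps every row from enrollments (the left table); where course_id has no match in courses, the course columns become NULL. Walk through each enrollment:
  - enrollment 1 (Xander): course_id=3 -> matches Statistics
  - enrollment 2 (Fiona): course_id=4 -> matches Algorithms
  - enrollment 3 (Sam): course_id=4 -> matches Algorithms
  - enrollment 4 (Beth): course_id=6 -> matches History
  - enrollment 5 (Tina): course_id=NULL, no match -> kept with NULL
  - enrollment 6 (Alice): course_id=1 -> matches Chemistry
All 6 rows appear; 1 has NULL course.

SQL:
SELECT a.student, b.title AS course
FROM enrollments a
LEFT JOIN courses b ON a.course_id = b.id

Result:
student | course    
--------+-----------
Xander  | Statistics
Fiona   | Algorithms
Sam     | Algorithms
Beth    | History   
Tina    | NULL      
Alice   | Chemistry 


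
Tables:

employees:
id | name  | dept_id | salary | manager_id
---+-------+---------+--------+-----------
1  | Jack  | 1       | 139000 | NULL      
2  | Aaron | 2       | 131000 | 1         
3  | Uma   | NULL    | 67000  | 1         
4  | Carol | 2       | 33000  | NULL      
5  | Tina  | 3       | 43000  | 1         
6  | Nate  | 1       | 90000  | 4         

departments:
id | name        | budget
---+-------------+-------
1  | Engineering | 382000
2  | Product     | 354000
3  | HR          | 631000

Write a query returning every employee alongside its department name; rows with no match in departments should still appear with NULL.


LEFT JOIN keeps every row from employees (the left table); where dept_id has no match in departments, the department columns become NULL. Walk through each employee:
  - employee 1 (Jack): dept_id=1 -> matches Engineering
  - employee 2 (Aaron): dept_id=2 -> matches Product
  - employee 3 (Uma): dept_id=NULL, no match -> kept with NULL
  - employee 4 (Carol): dept_id=2 -> matches Product
  - employee 5 (Tina): dept_id=3 -> matches HR
  - employee 6 (Nate): dept_id=1 -> matches Engineering
All 6 rows appear; 1 has NULL department.

SQL:
SELECT a.name, b.name AS department
FROM employees a
LEFT JOIN departments b ON a.dept_id = b.id

Result:
name  | department 
------+------------
Jack  | Engineering
Aaron | Product    
Uma   | NULL       
Carol | Product    
Tina  | HR         
Nate  | Engineering


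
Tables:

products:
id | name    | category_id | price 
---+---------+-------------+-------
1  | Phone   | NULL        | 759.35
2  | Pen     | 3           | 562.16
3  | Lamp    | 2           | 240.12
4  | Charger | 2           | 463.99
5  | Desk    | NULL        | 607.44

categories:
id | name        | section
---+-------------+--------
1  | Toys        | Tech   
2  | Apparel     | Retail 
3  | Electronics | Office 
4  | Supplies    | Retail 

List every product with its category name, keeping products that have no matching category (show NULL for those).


LEFT JOIN keeps every row from products (the left table); where category_id has no match in categories, the category columns become NULL. Walk through each product:
  - product 1 (Phone): category_id=NULL, no match -> kept with NULL
  - product 2 (Pen): category_id=3 -> matches Electronics
  - product 3 (Lamp): category_id=2 -> matches Apparel
  - product 4 (Charger): category_id=2 -> matches Apparel
  - product 5 (Desk): category_id=NULL, no match -> kept with NULL
All 5 rows appear; 2 have NULL category.

SQL:
SELECT a.name, b.name AS category
FROM products a
LEFT JOIN categories b ON a.category_id = b.id

Result:
name    | category   
--------+------------
Phone   | NULL       
Pen     | Electronics
Lamp    | Apparel    
Charger | Apparel    
Desk    | NULL       


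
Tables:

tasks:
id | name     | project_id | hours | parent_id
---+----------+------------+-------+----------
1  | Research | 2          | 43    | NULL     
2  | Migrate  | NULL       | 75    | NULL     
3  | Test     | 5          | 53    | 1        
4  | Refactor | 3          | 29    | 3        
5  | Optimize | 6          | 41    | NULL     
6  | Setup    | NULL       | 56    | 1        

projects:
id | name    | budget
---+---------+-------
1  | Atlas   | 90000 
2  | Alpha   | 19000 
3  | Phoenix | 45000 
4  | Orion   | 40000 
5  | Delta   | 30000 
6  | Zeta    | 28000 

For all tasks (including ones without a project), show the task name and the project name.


LEFT JOIN keeps every row from tasks (the left table); where project_id has no match in projects, the project columns become NULL. Walk through each task:
  - task 1 (Research): project_id=2 -> matches Alpha
  - task 2 (Migrate): project_id=NULL, no match -> kept with NULL
  - task 3 (Test): project_id=5 -> matches Delta
  - task 4 (Refactor): project_id=3 -> matches Phoenix
  - task 5 (Optimize): project_id=6 -> matches Zeta
  - task 6 (Setup): project_id=NULL, no match -> kept with NULL
All 6 rows appear; 2 have NULL project.

SQL:
SELECT a.name, b.name AS project
FROM tasks a
LEFT JOIN projects b ON a.project_id = b.id

Result:
name     | project
---------+--------
Research | Alpha  
Migrate  | NULL   
Test     | Delta  
Refactor | Phoenix
Optimize | Zeta   
Setup    | NULL   


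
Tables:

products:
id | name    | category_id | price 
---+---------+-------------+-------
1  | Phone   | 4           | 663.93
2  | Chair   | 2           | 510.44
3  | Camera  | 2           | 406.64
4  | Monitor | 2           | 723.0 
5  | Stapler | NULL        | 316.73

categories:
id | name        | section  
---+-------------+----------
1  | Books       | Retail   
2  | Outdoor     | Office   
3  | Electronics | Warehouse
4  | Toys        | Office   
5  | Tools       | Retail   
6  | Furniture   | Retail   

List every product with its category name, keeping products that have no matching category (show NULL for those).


LEFT JOIN keeps every row from products (the left table); where category_id has no match in categories, the category columns become NULL. Walk through each product:
  - product 1 (Phone): category_id=4 -> matches Toys
  - product 2 (Chair): category_id=2 -> matches Outdoor
  - product 3 (Camera): category_id=2 -> matches Outdoor
  - product 4 (Monitor): category_id=2 -> matches Outdoor
  - product 5 (Stapler): category_id=NULL, no match -> kept with NULL
All 5 rows appear; 1 has NULL category.

SQL:
SELECT a.name, b.name AS category
FROM products a
LEFT JOIN categories b ON a.category_id = b.id

Result:
name    | category
--------+---------
Phone   | Toys    
Chair   | Outdoor 
Camera  | Outdoor 
Monitor | Outdoor 
Stapler | NULL    


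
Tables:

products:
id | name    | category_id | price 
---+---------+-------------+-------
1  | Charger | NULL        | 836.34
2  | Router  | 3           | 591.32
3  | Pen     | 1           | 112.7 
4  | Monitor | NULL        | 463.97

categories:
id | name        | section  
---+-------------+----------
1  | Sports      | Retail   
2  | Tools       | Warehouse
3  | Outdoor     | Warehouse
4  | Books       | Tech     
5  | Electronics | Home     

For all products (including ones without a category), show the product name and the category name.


LEFT JOIN keeps every row from products (the left table); where category_id has no match in categories, the category columns become NULL. Walk through each product:
  - product 1 (Charger): category_id=NULL, no match -> kept with NULL
  - product 2 (Router): category_id=3 -> matches Outdoor
  - product 3 (Pen): category_id=1 -> matches Sports
  - product 4 (Monitor): category_id=NULL, no match -> kept with NULL
All 4 rows appear; 2 have NULL category.

SQL:
SELECT a.name, b.name AS category
FROM products a
LEFT JOIN categories b ON a.category_id = b.id

Result:
name    | category
--------+---------
Charger | NULL    
Router  | Outdoor 
Pen     | Sports  
Monitor | NULL    


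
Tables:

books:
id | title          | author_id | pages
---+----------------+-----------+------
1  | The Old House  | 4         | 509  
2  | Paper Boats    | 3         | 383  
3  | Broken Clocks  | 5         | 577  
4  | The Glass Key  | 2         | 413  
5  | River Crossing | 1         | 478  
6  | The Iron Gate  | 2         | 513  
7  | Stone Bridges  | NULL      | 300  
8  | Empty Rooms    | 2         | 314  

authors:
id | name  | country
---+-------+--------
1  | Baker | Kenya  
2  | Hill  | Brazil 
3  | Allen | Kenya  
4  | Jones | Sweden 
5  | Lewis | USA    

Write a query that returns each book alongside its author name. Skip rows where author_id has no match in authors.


INNER JOIN keeps only books rows whose author_id matches an id in authors. Walk through each book:
  - book 1 (The Old House): author_id=4 -> matches Jones
  - book 2 (Paper Boats): author_id=3 -> matches Allen
  - book 3 (Broken Clocks): author_id=5 -> matches Lewis
  - book 4 (The Glass Key): author_id=2 -> matches Hill
  - book 5 (River Crossing): author_id=1 -> matches Baker
  - book 6 (The Iron Gate): author_id=2 -> matches Hill
  - book 7 (Stone Bridges): author_id=NULL, no match -> dropped
  - book 8 (Empty Rooms): author_id=2 -> matches Hill
So 1 of 8 rows is dropped.

SQL:
SELECT a.title, b.name AS author
FROM books a
INNER JOIN authors b ON a.author_id = b.id

Result:
title          | author
---------------+-------
The Old House  | Jones 
Paper Boats    | Allen 
Broken Clocks  | Lewis 
The Glass Key  | Hill  
River Crossing | Baker 
The Iron Gate  | Hill  
Empty Rooms    | Hill  


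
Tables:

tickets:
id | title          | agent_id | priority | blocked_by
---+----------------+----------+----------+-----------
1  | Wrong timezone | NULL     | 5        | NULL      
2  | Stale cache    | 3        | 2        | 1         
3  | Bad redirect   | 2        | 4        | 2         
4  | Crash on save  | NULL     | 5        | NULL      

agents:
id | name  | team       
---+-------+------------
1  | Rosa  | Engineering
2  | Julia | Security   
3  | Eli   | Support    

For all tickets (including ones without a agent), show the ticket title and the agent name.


LEFT JOIN keeps every row from tickets (the left table); where agent_id has no match in agents, the agent columns become NULL. Walk through each ticket:
  - ticket 1 (Wrong timezone): agent_id=NULL, no match -> kept with NULL
  - ticket 2 (Stale cache): agent_id=3 -> matches Eli
  - ticket 3 (Bad redirect): agent_id=2 -> matches Julia
  - ticket 4 (Crash on save): agent_id=NULL, no match -> kept with NULL
All 4 rows appear; 2 have NULL agent.

SQL:
SELECT a.title, b.name AS agent
FROM tickets a
LEFT JOIN agents b ON a.agent_id = b.id

Result:
title          | agent
---------------+------
Wrong timezone | NULL 
Stale cache    | Eli  
Bad redirect   | Julia
Crash on save  | NULL 


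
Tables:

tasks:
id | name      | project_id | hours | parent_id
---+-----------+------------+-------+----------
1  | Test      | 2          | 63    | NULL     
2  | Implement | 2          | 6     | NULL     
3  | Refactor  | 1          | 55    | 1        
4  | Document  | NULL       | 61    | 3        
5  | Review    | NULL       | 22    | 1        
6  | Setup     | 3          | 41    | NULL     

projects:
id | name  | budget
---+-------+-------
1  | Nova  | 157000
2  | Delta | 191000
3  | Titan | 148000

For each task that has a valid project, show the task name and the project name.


INNER JOIN keeps only tasks rows whose project_id matches an id in projects. Walk through each task:
  - task 1 (Test): project_id=2 -> matches Delta
  - task 2 (Implement): project_id=2 -> matches Delta
  - task 3 (Refactor): project_id=1 -> matches Nova
  - task 4 (Document): project_id=NULL, no match -> dropped
  - task 5 (Review): project_id=NULL, no match -> dropped
  - task 6 (Setup): project_id=3 -> matches Titan
So 2 of 6 rows are dropped.

SQL:
SELECT a.name, b.name AS project
FROM tasks a
INNER JOIN projects b ON a.project_id = b.id

Result:
name      | project
----------+--------
Test      | Delta  
Implement | Delta  
Refactor  | Nova   
Setup     | Titan  


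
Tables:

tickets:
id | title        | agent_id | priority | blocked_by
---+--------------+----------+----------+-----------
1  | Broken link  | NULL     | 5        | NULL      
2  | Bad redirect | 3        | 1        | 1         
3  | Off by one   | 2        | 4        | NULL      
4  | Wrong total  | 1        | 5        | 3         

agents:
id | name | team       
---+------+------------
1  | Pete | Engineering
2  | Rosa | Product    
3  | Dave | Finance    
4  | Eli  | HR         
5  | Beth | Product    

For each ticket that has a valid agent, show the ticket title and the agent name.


INNER JOIN keeps only tickets rows whose agent_id matches an id in agents. Walk through each ticket:
  - ticket 1 (Broken link): agent_id=NULL, no match -> dropped
  - ticket 2 (Bad redirect): agent_id=3 -> matches Dave
  - ticket 3 (Off by one): agent_id=2 -> matches Rosa
  - ticket 4 (Wrong total): agent_id=1 -> matches Pete
So 1 of 4 rows is dropped.

SQL:
SELECT a.title, b.name AS agent
FROM tickets a
INNER JOIN agents b ON a.agent_id = b.id

Result:
title        | agent
-------------+------
Bad redirect | Dave 
Off by one   | Rosa 
Wrong total  | Pete 


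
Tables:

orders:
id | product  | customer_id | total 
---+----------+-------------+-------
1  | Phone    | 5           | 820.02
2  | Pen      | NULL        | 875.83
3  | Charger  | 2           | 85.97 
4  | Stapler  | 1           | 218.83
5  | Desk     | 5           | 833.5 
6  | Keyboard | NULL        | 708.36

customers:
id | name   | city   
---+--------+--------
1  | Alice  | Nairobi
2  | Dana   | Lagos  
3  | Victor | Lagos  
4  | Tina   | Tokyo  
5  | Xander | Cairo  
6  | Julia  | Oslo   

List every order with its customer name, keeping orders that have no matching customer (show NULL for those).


LEFT JOIN keeps every row from orders (the left table); where customer_id has no match in customers, the customer columns become NULL. Walk through each order:
  - order 1 (Phone): customer_id=5 -> matches Xander
  - order 2 (Pen): customer_id=NULL, no match -> kept with NULL
  - order 3 (Charger): customer_id=2 -> matches Dana
  - order 4 (Stapler): customer_id=1 -> matches Alice
  - order 5 (Desk): customer_id=5 -> matches Xander
  - order 6 (Keyboard): customer_id=NULL, no match -> kept with NULL
All 6 rows appear; 2 have NULL customer.

SQL:
SELECT a.product, b.name AS customer
FROM orders a
LEFT JOIN customers b ON a.customer_id = b.id

Result:
product  | customer
---------+---------
Phone    | Xander  
Pen      | NULL    
Charger  | Dana    
Stapler  | Alice   
Desk     | Xander  
Keyboard | NULL    


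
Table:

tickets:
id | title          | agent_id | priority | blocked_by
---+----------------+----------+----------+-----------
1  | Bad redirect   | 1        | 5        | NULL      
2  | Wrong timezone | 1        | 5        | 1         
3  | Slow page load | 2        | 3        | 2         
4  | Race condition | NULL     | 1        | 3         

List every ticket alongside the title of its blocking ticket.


This is a self-join: tickets is joined to a second copy of itself, matching each row's blocked_by to another row's id. Use LEFT JOIN so rows with blocked_by=NULL are kept.
  - ticket 1 (Bad redirect): blocked_by=NULL -> NULL
  - ticket 2 (Wrong timezone): blocked_by=1 -> Bad redirect
  - ticket 3 (Slow page load): blocked_by=2 -> Wrong timezone
  - ticket 4 (Race condition): blocked_by=3 -> Slow page load

SQL:
SELECT a.title AS item, b.title AS blocked_by
FROM tickets a
LEFT JOIN tickets b ON a.blocked_by = b.id

Result:
item           | blocked_by    
---------------+---------------
Bad redirect   | NULL          
Wrong timezone | Bad redirect  
Slow page load | Wrong timezone
Race condition | Slow page load


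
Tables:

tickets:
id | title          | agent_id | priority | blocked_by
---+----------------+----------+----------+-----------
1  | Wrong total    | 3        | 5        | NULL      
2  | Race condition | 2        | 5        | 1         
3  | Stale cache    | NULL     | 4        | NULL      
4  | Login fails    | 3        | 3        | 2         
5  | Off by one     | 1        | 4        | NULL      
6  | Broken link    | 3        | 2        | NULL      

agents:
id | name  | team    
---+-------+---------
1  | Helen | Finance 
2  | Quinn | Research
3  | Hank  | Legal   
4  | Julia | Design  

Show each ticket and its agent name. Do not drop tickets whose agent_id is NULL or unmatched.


LEFT JOIN keeps every row from tickets (the left table); where agent_id has no match in agents, the agent columns become NULL. Walk through each ticket:
  - ticket 1 (Wrong total): agent_id=3 -> matches Hank
  - ticket 2 (Race condition): agent_id=2 -> matches Quinn
  - ticket 3 (Stale cache): agent_id=NULL, no match -> kept with NULL
  - ticket 4 (Login fails): agent_id=3 -> matches Hank
  - ticket 5 (Off by one): agent_id=1 -> matches Helen
  - ticket 6 (Broken link): agent_id=3 -> matches Hank
All 6 rows appear; 1 has NULL agent.

SQL:
SELECT a.title, b.name AS agent
FROM tickets a
LEFT JOIN agents b ON a.agent_id = b.id

Result:
title          | agent
---------------+------
Wrong total    | Hank 
Race condition | Quinn
Stale cache    | NULL 
Login fails    | Hank 
Off by one     | Helen
Broken link    | Hank 


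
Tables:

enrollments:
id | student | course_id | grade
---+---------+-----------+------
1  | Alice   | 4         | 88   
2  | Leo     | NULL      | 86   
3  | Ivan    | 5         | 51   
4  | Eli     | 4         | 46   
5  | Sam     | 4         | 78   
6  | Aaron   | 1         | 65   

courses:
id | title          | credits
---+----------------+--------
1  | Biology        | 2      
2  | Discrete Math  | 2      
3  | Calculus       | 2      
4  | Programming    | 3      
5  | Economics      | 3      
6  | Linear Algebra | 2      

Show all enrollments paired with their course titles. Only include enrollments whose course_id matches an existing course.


INNER JOIN keeps only enrollments rows whose course_id matches an id in courses. Walk through each enrollment:
  - enrollment 1 (Alice): course_id=4 -> matches Programming
  - enrollment 2 (Leo): course_id=NULL, no match -> dropped
  - enrollment 3 (Ivan): course_id=5 -> matches Economics
  - enrollment 4 (Eli): course_id=4 -> matches Programming
  - enrollment 5 (Sam): course_id=4 -> matches Programming
  - enrollment 6 (Aaron): course_id=1 -> matches Biology
So 1 of 6 rows is dropped.

SQL:
SELECT a.student, b.title AS course
FROM enrollments a
INNER JOIN courses b ON a.course_id = b.id

Result:
student | course     
--------+------------
Alice   | Programming
Ivan    | Economics  
Eli     | Programming
Sam     | Programming
Aaron   | Biology    


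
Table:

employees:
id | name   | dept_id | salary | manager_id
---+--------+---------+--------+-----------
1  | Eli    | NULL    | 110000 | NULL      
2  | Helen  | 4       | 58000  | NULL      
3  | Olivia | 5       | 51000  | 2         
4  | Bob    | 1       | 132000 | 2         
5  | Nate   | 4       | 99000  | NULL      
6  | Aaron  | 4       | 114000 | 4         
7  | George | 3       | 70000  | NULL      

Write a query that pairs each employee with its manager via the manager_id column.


This is a self-join: employees is joined to a second copy of itself, matching each row's manager_id to another row's id. Use LEFT JOIN so rows with manager_id=NULL are kept.
  - employee 1 (Eli): manager_id=NULL -> NULL
  - employee 2 (Helen): manager_id=NULL -> NULL
  - employee 3 (Olivia): manager_id=2 -> Helen
  - employee 4 (Bob): manager_id=2 -> Helen
  - employee 5 (Nate): manager_id=NULL -> NULL
  - employee 6 (Aaron): manager_id=4 -> Bob
  - employee 7 (George): manager_id=NULL -> NULL

SQL:
SELECT a.name AS item, b.name AS manager
FROM employees a
LEFT JOIN employees b ON a.manager_id = b.id

Result:
item   | manager
-------+--------
Eli    | NULL   
Helen  | NULL   
Olivia | Helen  
Bob    | Helen  
Nate   | NULL   
Aaron  | Bob    
George | NULL   


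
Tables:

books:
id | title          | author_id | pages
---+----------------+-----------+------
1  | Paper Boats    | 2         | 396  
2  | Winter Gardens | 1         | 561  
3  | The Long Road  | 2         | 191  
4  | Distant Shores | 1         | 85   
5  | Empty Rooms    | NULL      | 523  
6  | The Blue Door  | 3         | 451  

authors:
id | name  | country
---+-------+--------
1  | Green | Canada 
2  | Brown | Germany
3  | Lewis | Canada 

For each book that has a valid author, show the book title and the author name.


INNER JOIN keeps only books rows whose author_id matches an id in authors. Walk through each book:
  - book 1 (Paper Boats): author_id=2 -> matches Brown
  - book 2 (Winter Gardens): author_id=1 -> matches Green
  - book 3 (The Long Road): author_id=2 -> matches Brown
  - book 4 (Distant Shores): author_id=1 -> matches Green
  - book 5 (Empty Rooms): author_id=NULL, no match -> dropped
  - book 6 (The Blue Door): author_id=3 -> matches Lewis
So 1 of 6 rows is dropped.

SQL:
SELECT a.title, b.name AS author
FROM books a
INNER JOIN authors b ON a.author_id = b.id

Result:
title          | author
---------------+-------
Paper Boats    | Brown 
Winter Gardens | Green 
The Long Road  | Brown 
Distant Shores | Green 
The Blue Door  | Lewis 


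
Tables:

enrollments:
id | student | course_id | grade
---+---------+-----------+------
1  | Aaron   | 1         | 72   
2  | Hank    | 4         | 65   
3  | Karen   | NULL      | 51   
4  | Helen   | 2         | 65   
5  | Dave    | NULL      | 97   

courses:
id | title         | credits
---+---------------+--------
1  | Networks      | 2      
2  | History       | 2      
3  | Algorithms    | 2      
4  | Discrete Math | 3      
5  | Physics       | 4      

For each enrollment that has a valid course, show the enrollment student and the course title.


INNER JOIN keeps only enrollments rows whose course_id matches an id in courses. Walk through each enrollment:
  - enrollment 1 (Aaron): course_id=1 -> matches Networks
  - enrollment 2 (Hank): course_id=4 -> matches Discrete Math
  - enrollment 3 (Karen): course_id=NULL, no match -> dropped
  - enrollment 4 (Helen): course_id=2 -> matches History
  - enrollment 5 (Dave): course_id=NULL, no match -> dropped
So 2 of 5 rows are dropped.

SQL:
SELECT a.student, b.title AS course
FROM enrollments a
INNER JOIN courses b ON a.course_id = b.id

Result:
student | course       
--------+--------------
Aaron   | Networks     
Hank    | Discrete Math
Helen   | History      


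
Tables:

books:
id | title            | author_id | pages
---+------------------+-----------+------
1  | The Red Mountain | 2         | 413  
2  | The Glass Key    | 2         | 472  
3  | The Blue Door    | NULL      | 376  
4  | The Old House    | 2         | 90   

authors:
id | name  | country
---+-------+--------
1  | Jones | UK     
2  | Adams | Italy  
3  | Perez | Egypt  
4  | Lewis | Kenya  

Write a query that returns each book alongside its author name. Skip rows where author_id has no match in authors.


INNER JOIN keeps only books rows whose author_id matches an id in authors. Walk through each book:
  - book 1 (The Red Mountain): author_id=2 -> matches Adams
  - book 2 (The Glass Key): author_id=2 -> matches Adams
  - book 3 (The Blue Door): author_id=NULL, no match -> dropped
  - book 4 (The Old House): author_id=2 -> matches Adams
So 1 of 4 rows is dropped.

SQL:
SELECT a.title, b.name AS author
FROM books a
INNER JOIN authors b ON a.author_id = b.id

Result:
title            | author
-----------------+-------
The Red Mountain | Adams 
The Glass Key    | Adams 
The Old House    | Adams 


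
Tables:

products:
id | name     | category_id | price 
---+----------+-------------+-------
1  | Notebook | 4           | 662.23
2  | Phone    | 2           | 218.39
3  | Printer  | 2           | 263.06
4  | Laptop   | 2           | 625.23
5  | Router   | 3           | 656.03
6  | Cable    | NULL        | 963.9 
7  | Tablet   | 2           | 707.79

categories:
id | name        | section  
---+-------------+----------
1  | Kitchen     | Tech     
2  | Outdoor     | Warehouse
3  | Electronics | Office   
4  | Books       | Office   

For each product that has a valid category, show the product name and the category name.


INNER JOIN keeps only products rows whose category_id matches an id in categories. Walk through each product:
  - product 1 (Notebook): category_id=4 -> matches Books
  - product 2 (Phone): category_id=2 -> matches Outdoor
  - product 3 (Printer): category_id=2 -> matches Outdoor
  - product 4 (Laptop): category_id=2 -> matches Outdoor
  - product 5 (Router): category_id=3 -> matches Electronics
  - product 6 (Cable): category_id=NULL, no match -> dropped
  - product 7 (Tablet): category_id=2 -> matches Outdoor
So 1 of 7 rows is dropped.

SQL:
SELECT a.name, b.name AS category
FROM products a
INNER JOIN categories b ON a.category_id = b.id

Result:
name     | category   
---------+------------
Notebook | Books      
Phone    | Outdoor    
Printer  | Outdoor    
Laptop   | Outdoor    
Router   | Electronics
Tablet   | Outdoor    


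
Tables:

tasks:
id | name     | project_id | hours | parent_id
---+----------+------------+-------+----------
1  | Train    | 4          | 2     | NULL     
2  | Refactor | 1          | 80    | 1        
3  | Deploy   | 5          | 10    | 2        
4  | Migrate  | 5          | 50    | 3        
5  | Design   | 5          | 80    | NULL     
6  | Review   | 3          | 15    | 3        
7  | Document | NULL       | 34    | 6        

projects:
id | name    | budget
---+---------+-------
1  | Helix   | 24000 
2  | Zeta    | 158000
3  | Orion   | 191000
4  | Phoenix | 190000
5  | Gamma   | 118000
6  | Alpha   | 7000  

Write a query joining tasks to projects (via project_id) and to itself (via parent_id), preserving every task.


Two LEFT JOINs from the same base table tasks: one to projects via project_id, one to tasks itself via parent_id. Both are LEFT so every task is preserved.
Match against projects:
  - task 1 (Train): project_id=4 -> matches Phoenix
  - task 2 (Refactor): project_id=1 -> matches Helix
  - task 3 (Deploy): project_id=5 -> matches Gamma
  - task 4 (Migrate): project_id=5 -> matches Gamma
  - task 5 (Design): project_id=5 -> matches Gamma
  - task 6 (Review): project_id=3 -> matches Orion
  - task 7 (Document): project_id=NULL, no match -> kept with NULL
Match against tasks (self):
  - task 1 (Train): parent_id=NULL -> NULL
  - task 2 (Refactor): parent_id=1 -> Train
  - task 3 (Deploy): parent_id=2 -> Refactor
  - task 4 (Migrate): parent_id=3 -> Deploy
  - task 5 (Design): parent_id=NULL -> NULL
  - task 6 (Review): parent_id=3 -> Deploy
  - task 7 (Document): parent_id=6 -> Review

SQL:
SELECT a.name, b.name AS project, c.name AS parent
FROM tasks a
LEFT JOIN projects b ON a.project_id = b.id
LEFT JOIN tasks c ON a.parent_id = c.id

Result:
name     | project | parent  
---------+---------+---------
Train    | Phoenix | NULL    
Refactor | Helix   | Train   
Deploy   | Gamma   | Refactor
Migrate  | Gamma   | Deploy  
Design   | Gamma   | NULL    
Review   | Orion   | Deploy  
Document | NULL    | Review  


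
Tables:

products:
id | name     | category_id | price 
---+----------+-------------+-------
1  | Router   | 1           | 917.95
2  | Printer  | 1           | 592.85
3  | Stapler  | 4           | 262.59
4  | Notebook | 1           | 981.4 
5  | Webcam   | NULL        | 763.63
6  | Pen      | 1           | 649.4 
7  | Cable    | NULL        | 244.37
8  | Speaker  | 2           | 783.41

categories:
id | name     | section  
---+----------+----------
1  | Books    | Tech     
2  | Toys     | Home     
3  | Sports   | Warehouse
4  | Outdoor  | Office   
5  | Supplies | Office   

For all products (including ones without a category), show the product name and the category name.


LEFT JOIN keeps every row from products (the left table); where category_id has no match in categories, the category columns become NULL. Walk through each product:
  - product 1 (Router): category_id=1 -> matches Books
  - product 2 (Printer): category_id=1 -> matches Books
  - product 3 (Stapler): category_id=4 -> matches Outdoor
  - product 4 (Notebook): category_id=1 -> matches Books
  - product 5 (Webcam): category_id=NULL, no match -> kept with NULL
  - product 6 (Pen): category_id=1 -> matches Books
  - product 7 (Cable): category_id=NULL, no match -> kept with NULL
  - product 8 (Speaker): category_id=2 -> matches Toys
All 8 rows appear; 2 have NULL category.

SQL:
SELECT a.name, b.name AS category
FROM products a
LEFT JOIN categories b ON a.category_id = b.id

Result:
name     | category
---------+---------
Router   | Books   
Printer  | Books   
Stapler  | Outdoor 
Notebook | Books   
Webcam   | NULL    
Pen      | Books   
Cable    | NULL    
Speaker  | Toys    


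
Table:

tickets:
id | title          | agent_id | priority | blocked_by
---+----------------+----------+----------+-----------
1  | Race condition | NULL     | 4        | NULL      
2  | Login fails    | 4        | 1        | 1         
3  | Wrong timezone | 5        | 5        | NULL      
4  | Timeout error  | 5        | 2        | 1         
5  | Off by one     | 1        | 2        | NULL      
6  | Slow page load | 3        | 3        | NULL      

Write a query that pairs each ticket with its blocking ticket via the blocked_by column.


This is a self-join: tickets is joined to a second copy of itself, matching each row's blocked_by to another row's id. Use LEFT JOIN so rows with blocked_by=NULL are kept.
  - ticket 1 (Race condition): blocked_by=NULL -> NULL
  - ticket 2 (Login fails): blocked_by=1 -> Race condition
  - ticket 3 (Wrong timezone): blocked_by=NULL -> NULL
  - ticket 4 (Timeout error): blocked_by=1 -> Race condition
  - ticket 5 (Off by one): blocked_by=NULL -> NULL
  - ticket 6 (Slow page load): blocked_by=NULL -> NULL

SQL:
SELECT a.title AS item, b.title AS blocked_by
FROM tickets a
LEFT JOIN tickets b ON a.blocked_by = b.id

Result:
item           | blocked_by    
---------------+---------------
Race condition | NULL          
Login fails    | Race condition
Wrong timezone | NULL          
Timeout error  | Race condition
Off by one     | NULL          
Slow page load | NULL          


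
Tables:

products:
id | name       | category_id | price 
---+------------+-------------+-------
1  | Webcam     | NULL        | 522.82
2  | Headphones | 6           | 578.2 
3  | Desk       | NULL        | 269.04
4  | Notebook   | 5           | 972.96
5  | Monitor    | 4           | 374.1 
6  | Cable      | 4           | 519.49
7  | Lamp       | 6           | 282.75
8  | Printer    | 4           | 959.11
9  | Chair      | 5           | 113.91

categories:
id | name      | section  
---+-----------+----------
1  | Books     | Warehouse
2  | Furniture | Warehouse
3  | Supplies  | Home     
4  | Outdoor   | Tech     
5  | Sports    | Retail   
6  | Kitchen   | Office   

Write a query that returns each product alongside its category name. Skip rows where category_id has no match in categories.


INNER JOIN keeps only products rows whose category_id matches an id in categories. Walk through each product:
  - product 1 (Webcam): category_id=NULL, no match -> dropped
  - product 2 (Headphones): category_id=6 -> matches Kitchen
  - product 3 (Desk): category_id=NULL, no match -> dropped
  - product 4 (Notebook): category_id=5 -> matches Sports
  - product 5 (Monitor): category_id=4 -> matches Outdoor
  - product 6 (Cable): category_id=4 -> matches Outdoor
  - product 7 (Lamp): category_id=6 -> matches Kitchen
  - product 8 (Printer): category_id=4 -> matches Outdoor
  - product 9 (Chair): category_id=5 -> matches Sports
So 2 of 9 rows are dropped.

SQL:
SELECT a.name, b.name AS category
FROM products a
INNER JOIN categories b ON a.category_id = b.id

Result:
name       | category
-----------+---------
Headphones | Kitchen 
Notebook   | Sports  
Monitor    | Outdoor 
Cable      | Outdoor 
Lamp       | Kitchen 
Printer    | Outdoor 
Chair      | Sports  


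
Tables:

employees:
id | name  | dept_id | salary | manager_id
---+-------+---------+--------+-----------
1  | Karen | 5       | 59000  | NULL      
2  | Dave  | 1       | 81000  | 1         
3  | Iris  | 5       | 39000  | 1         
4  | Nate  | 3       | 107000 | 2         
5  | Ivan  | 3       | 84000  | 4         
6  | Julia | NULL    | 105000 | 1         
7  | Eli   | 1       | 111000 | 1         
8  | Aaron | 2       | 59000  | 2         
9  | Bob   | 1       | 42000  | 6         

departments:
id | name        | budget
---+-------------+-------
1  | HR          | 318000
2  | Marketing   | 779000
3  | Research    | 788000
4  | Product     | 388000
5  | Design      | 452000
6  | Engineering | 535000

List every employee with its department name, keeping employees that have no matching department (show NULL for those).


LEFT JOIN keeps every row from employees (the left table); where dept_id has no match in departments, the department columns become NULL. Walk through each employee:
  - employee 1 (Karen): dept_id=5 -> matches Design
  - employee 2 (Dave): dept_id=1 -> matches HR
  - employee 3 (Iris): dept_id=5 -> matches Design
  - employee 4 (Nate): dept_id=3 -> matches Research
  - employee 5 (Ivan): dept_id=3 -> matches Research
  - employee 6 (Julia): dept_id=NULL, no match -> kept with NULL
  - employee 7 (Eli): dept_id=1 -> matches HR
  - employee 8 (Aaron): dept_id=2 -> matches Marketing
  - employee 9 (Bob): dept_id=1 -> matches HR
All 9 rows appear; 1 has NULL department.

SQL:
SELECT a.name, b.name AS department
FROM employees a
LEFT JOIN departments b ON a.dept_id = b.id

Result:
name  | department
------+-----------
Karen | Design    
Dave  | HR        
Iris  | Design    
Nate  | Research  
Ivan  | Research  
Julia | NULL      
Eli   | HR        
Aaron | Marketing 
Bob   | HR        
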